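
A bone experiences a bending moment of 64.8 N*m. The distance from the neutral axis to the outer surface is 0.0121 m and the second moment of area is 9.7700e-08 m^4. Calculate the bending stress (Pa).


sigma = M * c / I
sigma = 64.8 * 0.0121 / 9.7700e-08
M * c = 0.7841
sigma = 8.0254e+06


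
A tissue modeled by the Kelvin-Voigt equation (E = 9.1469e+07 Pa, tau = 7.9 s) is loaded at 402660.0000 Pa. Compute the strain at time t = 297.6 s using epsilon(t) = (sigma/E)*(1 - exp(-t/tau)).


epsilon(t) = (sigma/E) * (1 - exp(-t/tau))
sigma/E = 402660.0000 / 9.1469e+07 = 0.0044
exp(-t/tau) = exp(-297.6 / 7.9) = 4.3626e-17
epsilon = 0.0044 * (1 - 4.3626e-17)
epsilon = 0.0044


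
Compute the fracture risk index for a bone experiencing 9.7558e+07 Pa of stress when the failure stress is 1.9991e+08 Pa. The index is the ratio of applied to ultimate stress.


FRI = applied / ultimate
FRI = 9.7558e+07 / 1.9991e+08
FRI = 0.4880


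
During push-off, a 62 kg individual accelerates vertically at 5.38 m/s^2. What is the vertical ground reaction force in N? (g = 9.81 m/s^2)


GRF = m * (g + a)
GRF = 62 * (9.81 + 5.38)
GRF = 62 * 15.1900
GRF = 941.7800


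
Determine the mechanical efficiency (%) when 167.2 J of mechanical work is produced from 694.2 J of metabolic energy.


eta = (W_mech / E_meta) * 100
eta = (167.2 / 694.2) * 100
ratio = 0.2409
eta = 24.0853


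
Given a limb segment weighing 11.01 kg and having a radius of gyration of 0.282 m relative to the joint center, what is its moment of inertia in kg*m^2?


I = m * k^2
I = 11.01 * 0.282^2
k^2 = 0.0795
I = 0.8756


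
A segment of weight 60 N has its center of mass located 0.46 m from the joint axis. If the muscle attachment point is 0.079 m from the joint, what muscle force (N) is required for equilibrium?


F_muscle = W * d_load / d_muscle
F_muscle = 60 * 0.46 / 0.079
Numerator = 27.6000
F_muscle = 349.3671


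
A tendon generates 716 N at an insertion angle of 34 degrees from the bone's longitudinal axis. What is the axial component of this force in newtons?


F_eff = F_tendon * cos(theta)
theta = 34 deg = 0.5934 rad
cos(theta) = 0.8290
F_eff = 716 * 0.8290
F_eff = 593.5909


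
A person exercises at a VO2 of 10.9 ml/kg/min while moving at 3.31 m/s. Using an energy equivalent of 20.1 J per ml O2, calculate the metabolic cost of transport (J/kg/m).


Power per kg = VO2 * 20.1 / 60
Power per kg = 10.9 * 20.1 / 60 = 3.6515 W/kg
Cost = power_per_kg / speed
Cost = 3.6515 / 3.31
Cost = 1.1032


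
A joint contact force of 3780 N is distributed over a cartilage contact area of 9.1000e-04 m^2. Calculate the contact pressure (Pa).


P = F / A
P = 3780 / 9.1000e-04
P = 4.1538e+06


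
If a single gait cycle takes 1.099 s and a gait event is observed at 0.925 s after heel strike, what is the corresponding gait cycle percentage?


pct = (event_time / cycle_time) * 100
pct = (0.925 / 1.099) * 100
ratio = 0.8417
pct = 84.1674


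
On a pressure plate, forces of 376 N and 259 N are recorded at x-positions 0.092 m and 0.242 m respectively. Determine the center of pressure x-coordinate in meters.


COP_x = (F1*x1 + F2*x2) / (F1 + F2)
COP_x = (376*0.092 + 259*0.242) / (376 + 259)
Numerator = 97.2700
Denominator = 635
COP_x = 0.1532


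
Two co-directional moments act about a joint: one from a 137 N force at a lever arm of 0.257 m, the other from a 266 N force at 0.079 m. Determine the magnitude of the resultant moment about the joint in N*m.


M = F1 * d1 + F2 * d2
M = 137 * 0.257 + 266 * 0.079
M = 35.2090 + 21.0140
M = 56.2230


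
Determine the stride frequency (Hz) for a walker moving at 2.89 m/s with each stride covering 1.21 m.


f = v / stride_length
f = 2.89 / 1.21
f = 2.3884


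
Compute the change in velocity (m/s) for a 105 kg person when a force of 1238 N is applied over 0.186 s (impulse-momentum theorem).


J = F * dt = 1238 * 0.186 = 230.2680 N*s
delta_v = J / m
delta_v = 230.2680 / 105
delta_v = 2.1930


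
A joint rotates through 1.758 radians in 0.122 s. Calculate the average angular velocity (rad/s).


omega = delta_theta / delta_t
omega = 1.758 / 0.122
omega = 14.4098


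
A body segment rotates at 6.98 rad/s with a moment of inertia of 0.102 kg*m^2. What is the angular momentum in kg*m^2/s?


L = I * omega
L = 0.102 * 6.98
L = 0.7120


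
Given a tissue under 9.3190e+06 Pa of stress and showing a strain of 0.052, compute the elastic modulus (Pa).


E = stress / strain
E = 9.3190e+06 / 0.052
E = 1.7921e+08


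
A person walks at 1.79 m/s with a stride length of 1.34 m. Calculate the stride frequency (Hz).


f = v / stride_length
f = 1.79 / 1.34
f = 1.3358


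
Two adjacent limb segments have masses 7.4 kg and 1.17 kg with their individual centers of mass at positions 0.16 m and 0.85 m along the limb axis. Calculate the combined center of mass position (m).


COM = (m1*x1 + m2*x2) / (m1 + m2)
COM = (7.4*0.16 + 1.17*0.85) / (7.4 + 1.17)
Numerator = 2.1785
Denominator = 8.5700
COM = 0.2542


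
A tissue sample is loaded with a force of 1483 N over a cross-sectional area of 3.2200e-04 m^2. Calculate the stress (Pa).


stress = F / A
stress = 1483 / 3.2200e-04
stress = 4.6056e+06


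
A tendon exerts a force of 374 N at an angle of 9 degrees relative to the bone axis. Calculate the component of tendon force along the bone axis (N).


F_eff = F_tendon * cos(theta)
theta = 9 deg = 0.1571 rad
cos(theta) = 0.9877
F_eff = 374 * 0.9877
F_eff = 369.3954


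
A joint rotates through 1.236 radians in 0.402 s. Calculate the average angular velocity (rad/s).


omega = delta_theta / delta_t
omega = 1.236 / 0.402
omega = 3.0746


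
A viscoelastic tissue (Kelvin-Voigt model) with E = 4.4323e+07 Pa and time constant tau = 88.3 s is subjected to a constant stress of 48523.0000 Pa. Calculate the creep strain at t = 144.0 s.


epsilon(t) = (sigma/E) * (1 - exp(-t/tau))
sigma/E = 48523.0000 / 4.4323e+07 = 0.0011
exp(-t/tau) = exp(-144.0 / 88.3) = 0.1958
epsilon = 0.0011 * (1 - 0.1958)
epsilon = 8.8044e-04


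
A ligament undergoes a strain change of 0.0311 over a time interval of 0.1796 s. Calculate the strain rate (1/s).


strain_rate = delta_strain / delta_t
strain_rate = 0.0311 / 0.1796
strain_rate = 0.1732


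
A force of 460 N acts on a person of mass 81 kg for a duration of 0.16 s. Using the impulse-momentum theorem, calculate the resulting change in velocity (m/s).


J = F * dt = 460 * 0.16 = 73.6000 N*s
delta_v = J / m
delta_v = 73.6000 / 81
delta_v = 0.9086


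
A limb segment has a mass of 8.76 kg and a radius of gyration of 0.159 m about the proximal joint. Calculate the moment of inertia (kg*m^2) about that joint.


I = m * k^2
I = 8.76 * 0.159^2
k^2 = 0.0253
I = 0.2215


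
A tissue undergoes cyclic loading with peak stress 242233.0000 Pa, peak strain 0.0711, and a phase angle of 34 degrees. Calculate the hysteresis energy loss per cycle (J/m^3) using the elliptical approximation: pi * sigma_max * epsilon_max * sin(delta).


E_loss = pi * sigma_max * epsilon_max * sin(delta)
delta = 34 deg = 0.5934 rad
sin(delta) = 0.5592
E_loss = pi * 242233.0000 * 0.0711 * 0.5592
E_loss = 30256.2035


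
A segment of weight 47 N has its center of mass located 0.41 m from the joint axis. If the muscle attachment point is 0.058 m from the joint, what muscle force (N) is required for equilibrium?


F_muscle = W * d_load / d_muscle
F_muscle = 47 * 0.41 / 0.058
Numerator = 19.2700
F_muscle = 332.2414


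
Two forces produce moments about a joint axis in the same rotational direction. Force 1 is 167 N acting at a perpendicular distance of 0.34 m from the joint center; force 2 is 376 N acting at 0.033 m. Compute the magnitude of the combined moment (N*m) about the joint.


M = F1 * d1 + F2 * d2
M = 167 * 0.34 + 376 * 0.033
M = 56.7800 + 12.4080
M = 69.1880


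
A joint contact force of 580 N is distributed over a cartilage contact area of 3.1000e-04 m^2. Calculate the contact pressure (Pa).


P = F / A
P = 580 / 3.1000e-04
P = 1.8710e+06


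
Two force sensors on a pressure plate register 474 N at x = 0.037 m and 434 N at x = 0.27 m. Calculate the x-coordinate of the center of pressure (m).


COP_x = (F1*x1 + F2*x2) / (F1 + F2)
COP_x = (474*0.037 + 434*0.27) / (474 + 434)
Numerator = 134.7180
Denominator = 908
COP_x = 0.1484


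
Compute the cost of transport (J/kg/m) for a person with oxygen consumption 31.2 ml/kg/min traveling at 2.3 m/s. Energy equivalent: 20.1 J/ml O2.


Power per kg = VO2 * 20.1 / 60
Power per kg = 31.2 * 20.1 / 60 = 10.4520 W/kg
Cost = power_per_kg / speed
Cost = 10.4520 / 2.3
Cost = 4.5443


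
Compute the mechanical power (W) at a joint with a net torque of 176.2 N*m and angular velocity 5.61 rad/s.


P = M * omega
P = 176.2 * 5.61
P = 988.4820


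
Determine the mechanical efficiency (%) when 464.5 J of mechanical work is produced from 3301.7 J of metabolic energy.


eta = (W_mech / E_meta) * 100
eta = (464.5 / 3301.7) * 100
ratio = 0.1407
eta = 14.0685


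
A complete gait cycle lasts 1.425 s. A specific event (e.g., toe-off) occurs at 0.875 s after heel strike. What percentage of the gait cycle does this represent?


pct = (event_time / cycle_time) * 100
pct = (0.875 / 1.425) * 100
ratio = 0.6140
pct = 61.4035


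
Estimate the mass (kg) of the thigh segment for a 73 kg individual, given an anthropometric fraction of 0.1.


m_segment = body_mass * fraction
m_segment = 73 * 0.1
m_segment = 7.3000


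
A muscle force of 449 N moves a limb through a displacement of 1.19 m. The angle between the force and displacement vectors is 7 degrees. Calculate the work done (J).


W = F * d * cos(theta)
theta = 7 deg = 0.1222 rad
cos(theta) = 0.9925
W = 449 * 1.19 * 0.9925
W = 530.3273


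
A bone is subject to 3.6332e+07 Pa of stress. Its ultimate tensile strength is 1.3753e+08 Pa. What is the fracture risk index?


FRI = applied / ultimate
FRI = 3.6332e+07 / 1.3753e+08
FRI = 0.2642


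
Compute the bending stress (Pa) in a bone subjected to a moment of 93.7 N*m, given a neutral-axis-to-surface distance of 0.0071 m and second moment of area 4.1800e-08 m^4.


sigma = M * c / I
sigma = 93.7 * 0.0071 / 4.1800e-08
M * c = 0.6653
sigma = 1.5916e+07


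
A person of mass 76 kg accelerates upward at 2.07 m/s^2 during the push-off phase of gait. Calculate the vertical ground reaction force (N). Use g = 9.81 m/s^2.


GRF = m * (g + a)
GRF = 76 * (9.81 + 2.07)
GRF = 76 * 11.8800
GRF = 902.8800


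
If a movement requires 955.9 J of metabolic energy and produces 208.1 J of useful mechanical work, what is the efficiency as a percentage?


eta = (W_mech / E_meta) * 100
eta = (208.1 / 955.9) * 100
ratio = 0.2177
eta = 21.7701


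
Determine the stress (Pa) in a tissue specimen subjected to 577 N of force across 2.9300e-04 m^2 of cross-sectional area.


stress = F / A
stress = 577 / 2.9300e-04
stress = 1.9693e+06


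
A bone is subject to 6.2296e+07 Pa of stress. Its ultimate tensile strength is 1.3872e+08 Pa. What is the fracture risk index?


FRI = applied / ultimate
FRI = 6.2296e+07 / 1.3872e+08
FRI = 0.4491


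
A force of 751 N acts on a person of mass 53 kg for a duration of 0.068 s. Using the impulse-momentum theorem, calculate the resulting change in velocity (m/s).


J = F * dt = 751 * 0.068 = 51.0680 N*s
delta_v = J / m
delta_v = 51.0680 / 53
delta_v = 0.9635


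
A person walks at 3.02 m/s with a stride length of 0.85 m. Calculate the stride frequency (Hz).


f = v / stride_length
f = 3.02 / 0.85
f = 3.5529


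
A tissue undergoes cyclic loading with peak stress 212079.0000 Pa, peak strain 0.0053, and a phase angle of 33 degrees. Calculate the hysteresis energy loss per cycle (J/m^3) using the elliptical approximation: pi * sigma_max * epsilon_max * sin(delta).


E_loss = pi * sigma_max * epsilon_max * sin(delta)
delta = 33 deg = 0.5760 rad
sin(delta) = 0.5446
E_loss = pi * 212079.0000 * 0.0053 * 0.5446
E_loss = 1923.2342


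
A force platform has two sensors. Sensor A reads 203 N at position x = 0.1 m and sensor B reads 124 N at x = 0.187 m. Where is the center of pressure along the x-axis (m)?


COP_x = (F1*x1 + F2*x2) / (F1 + F2)
COP_x = (203*0.1 + 124*0.187) / (203 + 124)
Numerator = 43.4880
Denominator = 327
COP_x = 0.1330


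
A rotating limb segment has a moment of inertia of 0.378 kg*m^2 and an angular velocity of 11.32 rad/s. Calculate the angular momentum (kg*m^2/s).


L = I * omega
L = 0.378 * 11.32
L = 4.2790


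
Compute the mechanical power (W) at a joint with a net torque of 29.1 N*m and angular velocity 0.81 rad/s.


P = M * omega
P = 29.1 * 0.81
P = 23.5710


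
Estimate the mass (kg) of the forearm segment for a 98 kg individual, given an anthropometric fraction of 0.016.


m_segment = body_mass * fraction
m_segment = 98 * 0.016
m_segment = 1.5680


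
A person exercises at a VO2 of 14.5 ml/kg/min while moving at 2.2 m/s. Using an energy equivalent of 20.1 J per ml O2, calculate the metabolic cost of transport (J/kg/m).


Power per kg = VO2 * 20.1 / 60
Power per kg = 14.5 * 20.1 / 60 = 4.8575 W/kg
Cost = power_per_kg / speed
Cost = 4.8575 / 2.2
Cost = 2.2080


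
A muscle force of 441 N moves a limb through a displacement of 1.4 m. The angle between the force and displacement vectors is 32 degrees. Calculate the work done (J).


W = F * d * cos(theta)
theta = 32 deg = 0.5585 rad
cos(theta) = 0.8480
W = 441 * 1.4 * 0.8480
W = 523.5849


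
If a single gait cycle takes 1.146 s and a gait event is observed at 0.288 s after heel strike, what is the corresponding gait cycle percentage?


pct = (event_time / cycle_time) * 100
pct = (0.288 / 1.146) * 100
ratio = 0.2513
pct = 25.1309


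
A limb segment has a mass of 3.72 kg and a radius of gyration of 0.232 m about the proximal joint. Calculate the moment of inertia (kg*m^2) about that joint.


I = m * k^2
I = 3.72 * 0.232^2
k^2 = 0.0538
I = 0.2002


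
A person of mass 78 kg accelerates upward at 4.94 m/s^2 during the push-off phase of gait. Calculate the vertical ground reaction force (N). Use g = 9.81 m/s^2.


GRF = m * (g + a)
GRF = 78 * (9.81 + 4.94)
GRF = 78 * 14.7500
GRF = 1150.5000


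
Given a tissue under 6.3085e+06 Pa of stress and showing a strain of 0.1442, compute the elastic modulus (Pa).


E = stress / strain
E = 6.3085e+06 / 0.1442
E = 4.3748e+07


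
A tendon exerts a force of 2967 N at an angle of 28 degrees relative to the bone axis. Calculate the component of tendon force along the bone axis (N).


F_eff = F_tendon * cos(theta)
theta = 28 deg = 0.4887 rad
cos(theta) = 0.8829
F_eff = 2967 * 0.8829
F_eff = 2619.7055


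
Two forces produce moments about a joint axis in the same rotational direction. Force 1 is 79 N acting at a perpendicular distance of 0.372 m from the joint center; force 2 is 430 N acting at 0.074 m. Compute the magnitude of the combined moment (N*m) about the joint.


M = F1 * d1 + F2 * d2
M = 79 * 0.372 + 430 * 0.074
M = 29.3880 + 31.8200
M = 61.2080


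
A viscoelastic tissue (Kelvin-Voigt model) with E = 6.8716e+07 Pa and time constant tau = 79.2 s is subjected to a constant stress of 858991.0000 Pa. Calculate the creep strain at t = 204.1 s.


epsilon(t) = (sigma/E) * (1 - exp(-t/tau))
sigma/E = 858991.0000 / 6.8716e+07 = 0.0125
exp(-t/tau) = exp(-204.1 / 79.2) = 0.0760
epsilon = 0.0125 * (1 - 0.0760)
epsilon = 0.0116


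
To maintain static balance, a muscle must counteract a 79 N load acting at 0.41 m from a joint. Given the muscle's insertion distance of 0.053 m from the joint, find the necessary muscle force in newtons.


F_muscle = W * d_load / d_muscle
F_muscle = 79 * 0.41 / 0.053
Numerator = 32.3900
F_muscle = 611.1321


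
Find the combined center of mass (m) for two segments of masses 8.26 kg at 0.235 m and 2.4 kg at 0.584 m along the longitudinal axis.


COM = (m1*x1 + m2*x2) / (m1 + m2)
COM = (8.26*0.235 + 2.4*0.584) / (8.26 + 2.4)
Numerator = 3.3427
Denominator = 10.6600
COM = 0.3136


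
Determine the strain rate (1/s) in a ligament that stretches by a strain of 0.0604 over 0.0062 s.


strain_rate = delta_strain / delta_t
strain_rate = 0.0604 / 0.0062
strain_rate = 9.7419


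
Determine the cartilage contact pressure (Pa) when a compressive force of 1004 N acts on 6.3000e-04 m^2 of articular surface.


P = F / A
P = 1004 / 6.3000e-04
P = 1.5937e+06


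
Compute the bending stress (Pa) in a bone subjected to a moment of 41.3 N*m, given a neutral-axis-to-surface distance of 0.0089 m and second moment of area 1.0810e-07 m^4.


sigma = M * c / I
sigma = 41.3 * 0.0089 / 1.0810e-07
M * c = 0.3676
sigma = 3.4003e+06


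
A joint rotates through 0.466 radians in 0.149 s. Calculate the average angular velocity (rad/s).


omega = delta_theta / delta_t
omega = 0.466 / 0.149
omega = 3.1275


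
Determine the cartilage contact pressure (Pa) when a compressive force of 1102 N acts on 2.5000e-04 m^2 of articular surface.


P = F / A
P = 1102 / 2.5000e-04
P = 4.4080e+06


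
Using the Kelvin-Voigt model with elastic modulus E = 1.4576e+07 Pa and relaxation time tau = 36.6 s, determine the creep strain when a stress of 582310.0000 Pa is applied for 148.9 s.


epsilon(t) = (sigma/E) * (1 - exp(-t/tau))
sigma/E = 582310.0000 / 1.4576e+07 = 0.0399
exp(-t/tau) = exp(-148.9 / 36.6) = 0.0171
epsilon = 0.0399 * (1 - 0.0171)
epsilon = 0.0393


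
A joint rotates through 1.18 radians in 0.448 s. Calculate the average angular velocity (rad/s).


omega = delta_theta / delta_t
omega = 1.18 / 0.448
omega = 2.6339


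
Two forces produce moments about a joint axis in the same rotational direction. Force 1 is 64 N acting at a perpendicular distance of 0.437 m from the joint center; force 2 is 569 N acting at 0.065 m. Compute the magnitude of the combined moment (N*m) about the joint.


M = F1 * d1 + F2 * d2
M = 64 * 0.437 + 569 * 0.065
M = 27.9680 + 36.9850
M = 64.9530


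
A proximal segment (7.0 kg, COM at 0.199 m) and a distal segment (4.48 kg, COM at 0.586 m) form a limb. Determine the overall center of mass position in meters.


COM = (m1*x1 + m2*x2) / (m1 + m2)
COM = (7.0*0.199 + 4.48*0.586) / (7.0 + 4.48)
Numerator = 4.0183
Denominator = 11.4800
COM = 0.3500


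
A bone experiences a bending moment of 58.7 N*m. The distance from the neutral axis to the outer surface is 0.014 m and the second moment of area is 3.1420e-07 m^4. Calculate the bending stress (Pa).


sigma = M * c / I
sigma = 58.7 * 0.014 / 3.1420e-07
M * c = 0.8218
sigma = 2.6155e+06


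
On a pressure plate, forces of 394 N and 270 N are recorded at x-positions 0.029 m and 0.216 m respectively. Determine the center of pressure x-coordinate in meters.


COP_x = (F1*x1 + F2*x2) / (F1 + F2)
COP_x = (394*0.029 + 270*0.216) / (394 + 270)
Numerator = 69.7460
Denominator = 664
COP_x = 0.1050


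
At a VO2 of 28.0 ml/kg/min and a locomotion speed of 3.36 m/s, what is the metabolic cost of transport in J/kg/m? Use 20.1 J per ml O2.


Power per kg = VO2 * 20.1 / 60
Power per kg = 28.0 * 20.1 / 60 = 9.3800 W/kg
Cost = power_per_kg / speed
Cost = 9.3800 / 3.36
Cost = 2.7917


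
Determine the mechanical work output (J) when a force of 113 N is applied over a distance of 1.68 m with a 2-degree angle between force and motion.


W = F * d * cos(theta)
theta = 2 deg = 0.0349 rad
cos(theta) = 0.9994
W = 113 * 1.68 * 0.9994
W = 189.7244


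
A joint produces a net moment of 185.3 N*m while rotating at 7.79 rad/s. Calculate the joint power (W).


P = M * omega
P = 185.3 * 7.79
P = 1443.4870


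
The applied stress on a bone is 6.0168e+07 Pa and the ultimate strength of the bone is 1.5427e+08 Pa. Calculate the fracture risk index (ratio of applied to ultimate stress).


FRI = applied / ultimate
FRI = 6.0168e+07 / 1.5427e+08
FRI = 0.3900


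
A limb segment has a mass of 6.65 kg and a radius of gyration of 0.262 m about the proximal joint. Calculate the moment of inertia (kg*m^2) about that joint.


I = m * k^2
I = 6.65 * 0.262^2
k^2 = 0.0686
I = 0.4565


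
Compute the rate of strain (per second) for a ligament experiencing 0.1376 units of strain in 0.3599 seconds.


strain_rate = delta_strain / delta_t
strain_rate = 0.1376 / 0.3599
strain_rate = 0.3823


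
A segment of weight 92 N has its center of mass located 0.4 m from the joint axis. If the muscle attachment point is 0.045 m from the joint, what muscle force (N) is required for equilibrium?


F_muscle = W * d_load / d_muscle
F_muscle = 92 * 0.4 / 0.045
Numerator = 36.8000
F_muscle = 817.7778


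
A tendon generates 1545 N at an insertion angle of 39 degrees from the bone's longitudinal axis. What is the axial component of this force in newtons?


F_eff = F_tendon * cos(theta)
theta = 39 deg = 0.6807 rad
cos(theta) = 0.7771
F_eff = 1545 * 0.7771
F_eff = 1200.6905


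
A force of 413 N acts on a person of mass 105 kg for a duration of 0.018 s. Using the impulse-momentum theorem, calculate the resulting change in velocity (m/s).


J = F * dt = 413 * 0.018 = 7.4340 N*s
delta_v = J / m
delta_v = 7.4340 / 105
delta_v = 0.0708


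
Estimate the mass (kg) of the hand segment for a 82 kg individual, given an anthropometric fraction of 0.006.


m_segment = body_mass * fraction
m_segment = 82 * 0.006
m_segment = 0.4920


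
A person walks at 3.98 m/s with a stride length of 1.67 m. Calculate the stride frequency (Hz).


f = v / stride_length
f = 3.98 / 1.67
f = 2.3832


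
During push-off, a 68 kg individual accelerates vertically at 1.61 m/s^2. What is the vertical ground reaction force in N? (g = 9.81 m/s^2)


GRF = m * (g + a)
GRF = 68 * (9.81 + 1.61)
GRF = 68 * 11.4200
GRF = 776.5600


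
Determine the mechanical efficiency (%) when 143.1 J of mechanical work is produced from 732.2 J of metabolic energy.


eta = (W_mech / E_meta) * 100
eta = (143.1 / 732.2) * 100
ratio = 0.1954
eta = 19.5438


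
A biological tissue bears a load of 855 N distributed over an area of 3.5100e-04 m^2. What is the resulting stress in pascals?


stress = F / A
stress = 855 / 3.5100e-04
stress = 2.4359e+06


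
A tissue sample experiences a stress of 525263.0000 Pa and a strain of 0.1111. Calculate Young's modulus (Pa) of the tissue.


E = stress / strain
E = 525263.0000 / 0.1111
E = 4.7278e+06


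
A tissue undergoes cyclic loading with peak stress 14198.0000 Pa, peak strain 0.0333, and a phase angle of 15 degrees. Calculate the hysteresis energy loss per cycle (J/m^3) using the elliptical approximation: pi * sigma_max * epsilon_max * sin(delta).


E_loss = pi * sigma_max * epsilon_max * sin(delta)
delta = 15 deg = 0.2618 rad
sin(delta) = 0.2588
E_loss = pi * 14198.0000 * 0.0333 * 0.2588
E_loss = 384.4302


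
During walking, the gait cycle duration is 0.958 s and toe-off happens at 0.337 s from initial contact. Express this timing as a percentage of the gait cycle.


pct = (event_time / cycle_time) * 100
pct = (0.337 / 0.958) * 100
ratio = 0.3518
pct = 35.1775


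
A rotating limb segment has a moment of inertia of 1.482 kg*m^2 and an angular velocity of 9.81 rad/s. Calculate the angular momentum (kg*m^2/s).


L = I * omega
L = 1.482 * 9.81
L = 14.5384


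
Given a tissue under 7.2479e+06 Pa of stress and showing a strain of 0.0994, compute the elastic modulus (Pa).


E = stress / strain
E = 7.2479e+06 / 0.0994
E = 7.2916e+07


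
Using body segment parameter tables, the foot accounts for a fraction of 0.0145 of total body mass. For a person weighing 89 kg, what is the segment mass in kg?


m_segment = body_mass * fraction
m_segment = 89 * 0.0145
m_segment = 1.2905


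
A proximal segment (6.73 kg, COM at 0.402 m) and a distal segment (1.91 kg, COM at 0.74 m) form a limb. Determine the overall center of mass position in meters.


COM = (m1*x1 + m2*x2) / (m1 + m2)
COM = (6.73*0.402 + 1.91*0.74) / (6.73 + 1.91)
Numerator = 4.1189
Denominator = 8.6400
COM = 0.4767


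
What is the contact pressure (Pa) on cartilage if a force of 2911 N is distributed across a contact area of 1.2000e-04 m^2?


P = F / A
P = 2911 / 1.2000e-04
P = 2.4258e+07


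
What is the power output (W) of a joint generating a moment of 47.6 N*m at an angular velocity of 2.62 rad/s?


P = M * omega
P = 47.6 * 2.62
P = 124.7120


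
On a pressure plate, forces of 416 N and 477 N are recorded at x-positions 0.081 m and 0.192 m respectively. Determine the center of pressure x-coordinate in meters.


COP_x = (F1*x1 + F2*x2) / (F1 + F2)
COP_x = (416*0.081 + 477*0.192) / (416 + 477)
Numerator = 125.2800
Denominator = 893
COP_x = 0.1403


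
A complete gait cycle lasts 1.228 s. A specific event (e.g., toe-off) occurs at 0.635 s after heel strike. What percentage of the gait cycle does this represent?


pct = (event_time / cycle_time) * 100
pct = (0.635 / 1.228) * 100
ratio = 0.5171
pct = 51.7101


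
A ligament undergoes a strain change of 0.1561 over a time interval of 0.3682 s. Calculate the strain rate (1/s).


strain_rate = delta_strain / delta_t
strain_rate = 0.1561 / 0.3682
strain_rate = 0.4240


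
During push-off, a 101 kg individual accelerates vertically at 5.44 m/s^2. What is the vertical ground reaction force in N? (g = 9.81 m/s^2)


GRF = m * (g + a)
GRF = 101 * (9.81 + 5.44)
GRF = 101 * 15.2500
GRF = 1540.2500


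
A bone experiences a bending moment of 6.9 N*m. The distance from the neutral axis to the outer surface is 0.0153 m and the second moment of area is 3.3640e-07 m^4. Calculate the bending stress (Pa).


sigma = M * c / I
sigma = 6.9 * 0.0153 / 3.3640e-07
M * c = 0.1056
sigma = 313822.8300


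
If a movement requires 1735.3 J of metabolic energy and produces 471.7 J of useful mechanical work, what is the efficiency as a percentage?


eta = (W_mech / E_meta) * 100
eta = (471.7 / 1735.3) * 100
ratio = 0.2718
eta = 27.1826


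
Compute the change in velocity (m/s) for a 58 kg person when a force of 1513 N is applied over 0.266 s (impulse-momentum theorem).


J = F * dt = 1513 * 0.266 = 402.4580 N*s
delta_v = J / m
delta_v = 402.4580 / 58
delta_v = 6.9389


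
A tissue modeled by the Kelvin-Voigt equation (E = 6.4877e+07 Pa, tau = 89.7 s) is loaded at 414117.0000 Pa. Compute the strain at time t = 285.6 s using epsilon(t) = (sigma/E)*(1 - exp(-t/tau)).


epsilon(t) = (sigma/E) * (1 - exp(-t/tau))
sigma/E = 414117.0000 / 6.4877e+07 = 0.0064
exp(-t/tau) = exp(-285.6 / 89.7) = 0.0414
epsilon = 0.0064 * (1 - 0.0414)
epsilon = 0.0061


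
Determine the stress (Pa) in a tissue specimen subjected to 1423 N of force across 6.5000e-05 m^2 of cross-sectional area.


stress = F / A
stress = 1423 / 6.5000e-05
stress = 2.1892e+07


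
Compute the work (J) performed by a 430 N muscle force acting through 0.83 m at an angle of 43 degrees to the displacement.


W = F * d * cos(theta)
theta = 43 deg = 0.7505 rad
cos(theta) = 0.7314
W = 430 * 0.83 * 0.7314
W = 261.0201


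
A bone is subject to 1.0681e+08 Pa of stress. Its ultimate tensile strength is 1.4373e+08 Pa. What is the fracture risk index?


FRI = applied / ultimate
FRI = 1.0681e+08 / 1.4373e+08
FRI = 0.7431


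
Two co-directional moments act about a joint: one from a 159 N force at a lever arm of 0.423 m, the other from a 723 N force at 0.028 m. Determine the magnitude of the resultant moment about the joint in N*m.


M = F1 * d1 + F2 * d2
M = 159 * 0.423 + 723 * 0.028
M = 67.2570 + 20.2440
M = 87.5010


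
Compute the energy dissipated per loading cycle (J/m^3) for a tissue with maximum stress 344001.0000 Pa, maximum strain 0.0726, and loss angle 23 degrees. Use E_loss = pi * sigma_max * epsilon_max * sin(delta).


E_loss = pi * sigma_max * epsilon_max * sin(delta)
delta = 23 deg = 0.4014 rad
sin(delta) = 0.3907
E_loss = pi * 344001.0000 * 0.0726 * 0.3907
E_loss = 30656.6157


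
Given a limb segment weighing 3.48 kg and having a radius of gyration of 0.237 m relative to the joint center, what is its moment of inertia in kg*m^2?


I = m * k^2
I = 3.48 * 0.237^2
k^2 = 0.0562
I = 0.1955


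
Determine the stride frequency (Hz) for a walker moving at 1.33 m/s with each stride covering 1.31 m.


f = v / stride_length
f = 1.33 / 1.31
f = 1.0153


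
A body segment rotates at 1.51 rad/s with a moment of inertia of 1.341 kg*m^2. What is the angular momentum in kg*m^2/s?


L = I * omega
L = 1.341 * 1.51
L = 2.0249


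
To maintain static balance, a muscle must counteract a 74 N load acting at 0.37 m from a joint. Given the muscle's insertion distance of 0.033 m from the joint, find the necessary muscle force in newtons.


F_muscle = W * d_load / d_muscle
F_muscle = 74 * 0.37 / 0.033
Numerator = 27.3800
F_muscle = 829.6970


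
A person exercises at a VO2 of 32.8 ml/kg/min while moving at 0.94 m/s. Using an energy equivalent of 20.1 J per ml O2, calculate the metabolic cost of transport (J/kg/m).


Power per kg = VO2 * 20.1 / 60
Power per kg = 32.8 * 20.1 / 60 = 10.9880 W/kg
Cost = power_per_kg / speed
Cost = 10.9880 / 0.94
Cost = 11.6894


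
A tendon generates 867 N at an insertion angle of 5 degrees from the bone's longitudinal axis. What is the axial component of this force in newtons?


F_eff = F_tendon * cos(theta)
theta = 5 deg = 0.0873 rad
cos(theta) = 0.9962
F_eff = 867 * 0.9962
F_eff = 863.7008


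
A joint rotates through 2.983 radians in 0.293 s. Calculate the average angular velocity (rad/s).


omega = delta_theta / delta_t
omega = 2.983 / 0.293
omega = 10.1809


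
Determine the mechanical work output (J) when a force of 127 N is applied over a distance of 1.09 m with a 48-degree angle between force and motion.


W = F * d * cos(theta)
theta = 48 deg = 0.8378 rad
cos(theta) = 0.6691
W = 127 * 1.09 * 0.6691
W = 92.6277


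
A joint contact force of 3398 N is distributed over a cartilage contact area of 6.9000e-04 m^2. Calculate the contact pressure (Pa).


P = F / A
P = 3398 / 6.9000e-04
P = 4.9246e+06


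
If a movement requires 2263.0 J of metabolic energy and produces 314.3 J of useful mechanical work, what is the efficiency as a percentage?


eta = (W_mech / E_meta) * 100
eta = (314.3 / 2263.0) * 100
ratio = 0.1389
eta = 13.8886


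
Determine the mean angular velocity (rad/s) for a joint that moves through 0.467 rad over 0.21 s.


omega = delta_theta / delta_t
omega = 0.467 / 0.21
omega = 2.2238


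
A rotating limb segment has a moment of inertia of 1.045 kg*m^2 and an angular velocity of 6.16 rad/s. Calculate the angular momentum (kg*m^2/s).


L = I * omega
L = 1.045 * 6.16
L = 6.4372


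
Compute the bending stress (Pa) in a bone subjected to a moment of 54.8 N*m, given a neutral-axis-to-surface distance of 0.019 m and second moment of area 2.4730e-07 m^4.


sigma = M * c / I
sigma = 54.8 * 0.019 / 2.4730e-07
M * c = 1.0412
sigma = 4.2103e+06


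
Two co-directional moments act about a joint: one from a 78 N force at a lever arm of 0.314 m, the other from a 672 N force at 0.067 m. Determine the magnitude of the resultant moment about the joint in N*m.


M = F1 * d1 + F2 * d2
M = 78 * 0.314 + 672 * 0.067
M = 24.4920 + 45.0240
M = 69.5160


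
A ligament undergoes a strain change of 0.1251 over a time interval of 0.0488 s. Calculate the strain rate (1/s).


strain_rate = delta_strain / delta_t
strain_rate = 0.1251 / 0.0488
strain_rate = 2.5635


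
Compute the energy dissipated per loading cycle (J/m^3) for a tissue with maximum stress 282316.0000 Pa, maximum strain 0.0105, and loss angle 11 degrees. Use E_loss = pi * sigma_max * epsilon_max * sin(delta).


E_loss = pi * sigma_max * epsilon_max * sin(delta)
delta = 11 deg = 0.1920 rad
sin(delta) = 0.1908
E_loss = pi * 282316.0000 * 0.0105 * 0.1908
E_loss = 1776.9430


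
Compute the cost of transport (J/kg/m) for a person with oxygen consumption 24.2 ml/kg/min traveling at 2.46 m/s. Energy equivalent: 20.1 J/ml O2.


Power per kg = VO2 * 20.1 / 60
Power per kg = 24.2 * 20.1 / 60 = 8.1070 W/kg
Cost = power_per_kg / speed
Cost = 8.1070 / 2.46
Cost = 3.2955


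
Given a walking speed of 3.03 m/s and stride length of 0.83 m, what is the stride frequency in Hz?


f = v / stride_length
f = 3.03 / 0.83
f = 3.6506


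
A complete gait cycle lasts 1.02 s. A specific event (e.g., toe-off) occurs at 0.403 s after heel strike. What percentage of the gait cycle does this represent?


pct = (event_time / cycle_time) * 100
pct = (0.403 / 1.02) * 100
ratio = 0.3951
pct = 39.5098


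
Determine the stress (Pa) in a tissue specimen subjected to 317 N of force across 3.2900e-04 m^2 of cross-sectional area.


stress = F / A
stress = 317 / 3.2900e-04
stress = 963525.8359


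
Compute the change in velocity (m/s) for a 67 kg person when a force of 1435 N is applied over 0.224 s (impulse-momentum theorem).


J = F * dt = 1435 * 0.224 = 321.4400 N*s
delta_v = J / m
delta_v = 321.4400 / 67
delta_v = 4.7976


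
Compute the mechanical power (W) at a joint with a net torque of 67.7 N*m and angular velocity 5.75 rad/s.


P = M * omega
P = 67.7 * 5.75
P = 389.2750


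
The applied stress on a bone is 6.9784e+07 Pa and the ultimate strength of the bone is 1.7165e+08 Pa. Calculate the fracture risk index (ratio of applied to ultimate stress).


FRI = applied / ultimate
FRI = 6.9784e+07 / 1.7165e+08
FRI = 0.4065


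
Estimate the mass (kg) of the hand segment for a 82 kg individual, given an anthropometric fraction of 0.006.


m_segment = body_mass * fraction
m_segment = 82 * 0.006
m_segment = 0.4920


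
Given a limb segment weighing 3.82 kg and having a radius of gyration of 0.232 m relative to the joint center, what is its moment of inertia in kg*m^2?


I = m * k^2
I = 3.82 * 0.232^2
k^2 = 0.0538
I = 0.2056


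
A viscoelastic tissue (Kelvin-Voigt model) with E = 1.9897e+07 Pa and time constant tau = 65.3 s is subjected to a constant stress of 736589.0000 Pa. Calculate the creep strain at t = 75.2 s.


epsilon(t) = (sigma/E) * (1 - exp(-t/tau))
sigma/E = 736589.0000 / 1.9897e+07 = 0.0370
exp(-t/tau) = exp(-75.2 / 65.3) = 0.3161
epsilon = 0.0370 * (1 - 0.3161)
epsilon = 0.0253


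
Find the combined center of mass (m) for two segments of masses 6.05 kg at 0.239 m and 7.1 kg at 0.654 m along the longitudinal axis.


COM = (m1*x1 + m2*x2) / (m1 + m2)
COM = (6.05*0.239 + 7.1*0.654) / (6.05 + 7.1)
Numerator = 6.0893
Denominator = 13.1500
COM = 0.4631


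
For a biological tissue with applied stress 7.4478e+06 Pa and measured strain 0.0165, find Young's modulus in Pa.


E = stress / strain
E = 7.4478e+06 / 0.0165
E = 4.5138e+08


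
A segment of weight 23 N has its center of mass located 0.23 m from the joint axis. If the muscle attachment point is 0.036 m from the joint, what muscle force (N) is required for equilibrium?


F_muscle = W * d_load / d_muscle
F_muscle = 23 * 0.23 / 0.036
Numerator = 5.2900
F_muscle = 146.9444


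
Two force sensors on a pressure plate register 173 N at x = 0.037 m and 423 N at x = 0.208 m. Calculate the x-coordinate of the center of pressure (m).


COP_x = (F1*x1 + F2*x2) / (F1 + F2)
COP_x = (173*0.037 + 423*0.208) / (173 + 423)
Numerator = 94.3850
Denominator = 596
COP_x = 0.1584


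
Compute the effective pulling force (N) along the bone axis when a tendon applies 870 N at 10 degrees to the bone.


F_eff = F_tendon * cos(theta)
theta = 10 deg = 0.1745 rad
cos(theta) = 0.9848
F_eff = 870 * 0.9848
F_eff = 856.7827


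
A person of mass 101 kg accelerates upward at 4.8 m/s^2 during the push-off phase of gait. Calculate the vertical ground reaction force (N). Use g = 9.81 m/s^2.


GRF = m * (g + a)
GRF = 101 * (9.81 + 4.8)
GRF = 101 * 14.6100
GRF = 1475.6100


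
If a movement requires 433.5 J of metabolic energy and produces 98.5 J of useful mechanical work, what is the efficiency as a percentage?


eta = (W_mech / E_meta) * 100
eta = (98.5 / 433.5) * 100
ratio = 0.2272
eta = 22.7220


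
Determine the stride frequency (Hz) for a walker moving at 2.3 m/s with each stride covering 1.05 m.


f = v / stride_length
f = 2.3 / 1.05
f = 2.1905


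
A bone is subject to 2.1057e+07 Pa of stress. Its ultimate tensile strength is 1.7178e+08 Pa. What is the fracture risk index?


FRI = applied / ultimate
FRI = 2.1057e+07 / 1.7178e+08
FRI = 0.1226


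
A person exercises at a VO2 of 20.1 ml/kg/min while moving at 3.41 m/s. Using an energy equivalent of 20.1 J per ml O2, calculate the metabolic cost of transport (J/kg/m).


Power per kg = VO2 * 20.1 / 60
Power per kg = 20.1 * 20.1 / 60 = 6.7335 W/kg
Cost = power_per_kg / speed
Cost = 6.7335 / 3.41
Cost = 1.9746


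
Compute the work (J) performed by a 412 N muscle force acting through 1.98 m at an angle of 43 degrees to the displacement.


W = F * d * cos(theta)
theta = 43 deg = 0.7505 rad
cos(theta) = 0.7314
W = 412 * 1.98 * 0.7314
W = 596.6091


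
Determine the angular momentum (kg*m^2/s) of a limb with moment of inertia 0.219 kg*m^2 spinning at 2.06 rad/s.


L = I * omega
L = 0.219 * 2.06
L = 0.4511


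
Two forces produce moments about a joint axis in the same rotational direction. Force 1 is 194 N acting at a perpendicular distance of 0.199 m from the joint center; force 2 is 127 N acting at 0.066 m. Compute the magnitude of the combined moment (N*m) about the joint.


M = F1 * d1 + F2 * d2
M = 194 * 0.199 + 127 * 0.066
M = 38.6060 + 8.3820
M = 46.9880


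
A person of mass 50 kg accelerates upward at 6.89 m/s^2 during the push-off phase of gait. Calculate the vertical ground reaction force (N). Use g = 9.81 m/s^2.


GRF = m * (g + a)
GRF = 50 * (9.81 + 6.89)
GRF = 50 * 16.7000
GRF = 835.0000


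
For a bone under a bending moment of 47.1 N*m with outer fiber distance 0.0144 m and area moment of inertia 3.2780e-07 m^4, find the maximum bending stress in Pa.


sigma = M * c / I
sigma = 47.1 * 0.0144 / 3.2780e-07
M * c = 0.6782
sigma = 2.0691e+06


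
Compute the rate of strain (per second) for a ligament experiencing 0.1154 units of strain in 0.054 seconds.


strain_rate = delta_strain / delta_t
strain_rate = 0.1154 / 0.054
strain_rate = 2.1370


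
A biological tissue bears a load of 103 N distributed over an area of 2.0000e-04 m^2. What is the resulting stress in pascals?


stress = F / A
stress = 103 / 2.0000e-04
stress = 515000.0000


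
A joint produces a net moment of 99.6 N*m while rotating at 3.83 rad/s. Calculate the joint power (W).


P = M * omega
P = 99.6 * 3.83
P = 381.4680


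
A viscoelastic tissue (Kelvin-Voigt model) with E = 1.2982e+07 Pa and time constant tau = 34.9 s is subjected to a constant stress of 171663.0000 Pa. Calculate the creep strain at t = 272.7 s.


epsilon(t) = (sigma/E) * (1 - exp(-t/tau))
sigma/E = 171663.0000 / 1.2982e+07 = 0.0132
exp(-t/tau) = exp(-272.7 / 34.9) = 4.0414e-04
epsilon = 0.0132 * (1 - 4.0414e-04)
epsilon = 0.0132


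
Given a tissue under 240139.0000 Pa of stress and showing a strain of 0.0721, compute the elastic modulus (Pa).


E = stress / strain
E = 240139.0000 / 0.0721
E = 3.3306e+06


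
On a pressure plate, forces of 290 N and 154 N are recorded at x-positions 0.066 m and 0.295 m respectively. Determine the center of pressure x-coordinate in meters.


COP_x = (F1*x1 + F2*x2) / (F1 + F2)
COP_x = (290*0.066 + 154*0.295) / (290 + 154)
Numerator = 64.5700
Denominator = 444
COP_x = 0.1454


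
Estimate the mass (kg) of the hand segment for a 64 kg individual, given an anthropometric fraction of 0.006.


m_segment = body_mass * fraction
m_segment = 64 * 0.006
m_segment = 0.3840


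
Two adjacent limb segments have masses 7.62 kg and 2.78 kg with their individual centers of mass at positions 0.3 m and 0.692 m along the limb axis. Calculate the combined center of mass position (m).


COM = (m1*x1 + m2*x2) / (m1 + m2)
COM = (7.62*0.3 + 2.78*0.692) / (7.62 + 2.78)
Numerator = 4.2098
Denominator = 10.4000
COM = 0.4048
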